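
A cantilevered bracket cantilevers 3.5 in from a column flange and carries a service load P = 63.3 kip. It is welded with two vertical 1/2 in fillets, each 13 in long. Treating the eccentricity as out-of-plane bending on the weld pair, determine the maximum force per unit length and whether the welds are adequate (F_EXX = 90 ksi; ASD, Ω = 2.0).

L_w = 2 × 13 = 26 in; section modulus (unit throat) S = 2 × L²/6 = 56.33 in².
Direct shear f_v = P/L_w = 63.3/26 = 2.435 kip/in.
Moment M = P × e = 63.3 × 3.5 = 221.55 kip·in; bending f_b = M/S = 3.933 kip/in.
f_max = √(f_v² + f_b²) = √(2.435² + 3.933²) = 4.625 kip/in.
r_n/Ω = (1/2.0) × 0.6 × 90 × (0.707 × 0.5) = 9.544 kip/in → adequate.

f_max ≈ 4.63 kip/in; adequate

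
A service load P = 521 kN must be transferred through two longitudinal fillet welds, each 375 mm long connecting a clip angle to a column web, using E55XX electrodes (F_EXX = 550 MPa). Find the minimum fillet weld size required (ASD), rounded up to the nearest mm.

w = 6 mm

Total weld length L = 750 mm.
Required throat t_e = P × Ω / (0.6 F_EXX × L) = 521 × 2.0 / (0.6 × 550 × 750 × 10⁻³) = 4.21 mm.
Required leg w = t_e / 0.707 = 5.955 mm → use 6 mm.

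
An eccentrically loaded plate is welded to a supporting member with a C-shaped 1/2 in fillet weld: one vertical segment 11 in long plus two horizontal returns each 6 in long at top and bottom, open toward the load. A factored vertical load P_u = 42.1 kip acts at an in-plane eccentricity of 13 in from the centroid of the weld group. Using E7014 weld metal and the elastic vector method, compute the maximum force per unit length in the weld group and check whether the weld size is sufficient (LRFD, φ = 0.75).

E70XX → F_EXX = 70 ksi.
Total weld length L_w = 23 in. Treat welds as unit-width lines.
Centroid: x̄ = 2×6×3 / 23 = 1.565 in from the vertical weld.
Polar moment about centroid: J = I_x + I_y = [11³/12 + 2×6×5.5²] + [11×1.565² + 2(6³/12 + 6×1.435²)] = 561.6 in³.
Direct shear f_v = P/L_w = 42.1 / 23 = 1.83 kip/in (vertical).
Torsion M = P·e = 42.1 × 13 = 547.3 kip·in.
Critical point at (x, y) = (4.435, 5.5) from centroid. f_tx = M·y/J = 5.36 kip/in; f_ty = M·x/J = 4.322 kip/in.
Resultant f_max = √[f_tx² + (f_v + f_ty)²] = √[5.36² + (1.83 + 4.322)²] = 8.16 kip/in.
Capacity per unit length: φr_n = 0.75 × 0.6 × 70 × (0.707 × 0.5) = 11.14 kip/in.
8.16 ≤ 11.14 → adequate.

f_max ≈ 8.16 kip/in; adequate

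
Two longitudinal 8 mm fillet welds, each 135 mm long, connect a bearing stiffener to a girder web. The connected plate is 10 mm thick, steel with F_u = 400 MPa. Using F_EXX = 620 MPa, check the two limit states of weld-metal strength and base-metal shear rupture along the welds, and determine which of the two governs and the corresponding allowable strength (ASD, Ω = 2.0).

R_n/Ω ≈ 284 kN (weld metal governs)

t_e = 0.707 × 8 = 5.656 mm; L = 270 mm.
Weld metal: R_n/Ω = (1/2.0) × 0.6 × 620 × 5.656 × 270 × 10⁻³ = 284 kN.
Base metal (shear rupture): R_n/Ω = (1/2.0) × 0.6 × 400 × 10 × 270 × 10⁻³ = 324 kN.
Governing: weld metal.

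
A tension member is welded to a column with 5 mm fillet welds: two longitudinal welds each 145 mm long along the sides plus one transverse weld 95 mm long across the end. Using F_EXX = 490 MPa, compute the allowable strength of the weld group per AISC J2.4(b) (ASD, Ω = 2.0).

t_e = 0.707 × 5 = 3.535 mm.
R_nwl = 0.6 × 490 × 3.535 × 290 × 10⁻³ = 301.4 kN (longitudinal, 2 welds).
R_nwt = 0.6 × 490 × 3.535 × 95 × 10⁻³ = 98.73 kN (transverse, base value).
(i) R_nwl + R_nwt = 400.1 kN; (ii) 0.85 R_nwl + 1.5 R_nwt = 404.3 kN.
R_n = max = 404.3 kN [governs: (ii)]; R_n/Ω = 202.1 kN.

R_n/Ω ≈ 202 kN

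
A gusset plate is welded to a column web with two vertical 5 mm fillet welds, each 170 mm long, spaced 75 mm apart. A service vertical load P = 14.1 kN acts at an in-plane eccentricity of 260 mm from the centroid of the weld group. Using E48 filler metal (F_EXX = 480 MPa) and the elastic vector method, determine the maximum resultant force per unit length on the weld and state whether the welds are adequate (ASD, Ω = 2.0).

Total weld length L_w = 340 mm. Treat welds as unit-width lines.
Polar moment about centroid: J = 2[d³/12 + d(b/2)²] = 2[170³/12 + 170×37.5²] = 1297000 mm³.
Direct shear f_v = P/L_w = 14.1×10³ / 340 = 41.47 N/mm (vertical).
Torsion M = P·e = 14.1×10³ × 260 = 3666000 N·mm.
Critical point at (x, y) = (37.5, 85) from centroid. f_tx = M·y/J = 240.3 N/mm; f_ty = M·x/J = 106 N/mm.
Resultant f_max = √[f_tx² + (f_v + f_ty)²] = √[240.3² + (41.47 + 106)²] = 281.9 N/mm.
Capacity per unit length: r_n/Ω = (1/2.0) × 0.6 × 480 × (0.707 × 5) = 509 N/mm.
281.9 ≤ 509 → adequate.

f_max ≈ 282 N/mm; adequate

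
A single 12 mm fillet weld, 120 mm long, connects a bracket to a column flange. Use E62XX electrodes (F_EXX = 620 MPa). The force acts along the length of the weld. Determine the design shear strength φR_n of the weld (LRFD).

Effective throat t_e = 0.707 × 12 = 8.484 mm.
Total length L = 120 mm; A_we = 8.484 × 120 = 1018 mm².
F_nw = 0.6 F_EXX = 0.6 × 620 = 372 MPa.
φR_n = 0.75 × 372 × 1018 × 10⁻³ = 284 kN.

φR_n ≈ 284 kN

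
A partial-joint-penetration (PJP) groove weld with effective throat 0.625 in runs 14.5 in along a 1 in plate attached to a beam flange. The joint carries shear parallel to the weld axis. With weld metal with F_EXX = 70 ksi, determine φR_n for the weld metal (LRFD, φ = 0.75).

Effective throat (given) t_e = 0.625 in.
A_we = 0.625 × 14.5 = 9.062 in².
F_nw = 0.6 F_EXX = 42 ksi.
φR_n = 0.75 × 42 × 9.062 = 285.5 kips.

φR_n ≈ 285 kips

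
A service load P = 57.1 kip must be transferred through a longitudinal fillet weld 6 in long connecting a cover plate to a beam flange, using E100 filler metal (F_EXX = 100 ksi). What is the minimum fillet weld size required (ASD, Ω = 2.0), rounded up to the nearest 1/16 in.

Total weld length L = 6 in.
Required throat t_e = P × Ω / (0.6 F_EXX × L) = 57.1 × 2.0 / (0.6 × 100 × 6) = 0.3172 in.
Required leg w = t_e / 0.707 = 0.4487 in → use 1/2 in.

w = 1/2 in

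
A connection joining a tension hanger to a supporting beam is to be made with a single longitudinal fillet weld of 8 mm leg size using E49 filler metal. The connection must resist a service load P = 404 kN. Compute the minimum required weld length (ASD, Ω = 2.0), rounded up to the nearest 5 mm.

E49XX → F_EXX = 490 MPa.
Throat t_e = 0.707 × 8 = 5.656 mm.
r_n/Ω = (0.6 × 490 × 5.656) / 2.0 = 831.4 N/mm = 0.8314 kN/mm.
L_req = P / (r_n/Ω) = 404 / 0.8314 = 485.9 mm total.
Round up → use L = 490 mm.

L = 490 mm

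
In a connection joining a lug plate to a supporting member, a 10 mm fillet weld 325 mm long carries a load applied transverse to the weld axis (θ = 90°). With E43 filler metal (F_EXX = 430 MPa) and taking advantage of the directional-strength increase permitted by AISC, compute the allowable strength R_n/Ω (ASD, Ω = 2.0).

t_e = 0.707 × 10 = 7.07 mm; A_we = 7.07 × 325 = 2298 mm².
Directional factor: 1.0 + 0.5 sin^1.5(90°) = 1.5.
F_nw = 0.6 × 430 × 1.5 = 387 MPa.
R_n/Ω = (387 × 2298) / 2.0 × 10⁻³ = 444.6 kN.

R_n/Ω ≈ 445 kN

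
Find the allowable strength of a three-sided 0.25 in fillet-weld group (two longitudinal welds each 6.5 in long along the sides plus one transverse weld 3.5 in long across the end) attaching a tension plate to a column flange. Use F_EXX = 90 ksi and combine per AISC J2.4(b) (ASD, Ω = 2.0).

t_e = 0.707 × 0.25 = 0.1767 in.
R_nwl = 0.6 × 90 × 0.1767 × 13 = 124.1 kip (longitudinal, 2 welds).
R_nwt = 0.6 × 90 × 0.1767 × 3.5 = 33.41 kip (transverse, base value).
(i) R_nwl + R_nwt = 157.5 kip; (ii) 0.85 R_nwl + 1.5 R_nwt = 155.6 kip.
R_n = max = 157.5 kip [governs: (i)]; R_n/Ω = 78.74 kip.

R_n/Ω ≈ 78.7 kip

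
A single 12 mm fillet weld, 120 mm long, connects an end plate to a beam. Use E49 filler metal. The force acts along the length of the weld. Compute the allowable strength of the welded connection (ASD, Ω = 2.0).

E49XX → F_EXX = 490 MPa.
Effective throat t_e = 0.707 × 12 = 8.484 mm.
Total length L = 120 mm; A_we = 8.484 × 120 = 1018 mm².
F_nw = 0.6 F_EXX = 0.6 × 490 = 294 MPa.
R_n = 294 × 1018 × 10⁻³ = 299.3 kN; R_n/Ω = 299.3/2.0 = 149.7 kN.

R_n/Ω ≈ 150 kN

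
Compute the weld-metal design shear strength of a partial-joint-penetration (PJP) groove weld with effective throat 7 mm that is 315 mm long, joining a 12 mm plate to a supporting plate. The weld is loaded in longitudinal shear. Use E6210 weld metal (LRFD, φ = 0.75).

E62XX → F_EXX = 620 MPa.
Effective throat (given) t_e = 7 mm.
A_we = 7 × 315 = 2205 mm².
F_nw = 0.6 F_EXX = 372 MPa.
φR_n = 0.75 × 372 × 2205 × 10⁻³ = 615.2 kN.

φR_n ≈ 615 kN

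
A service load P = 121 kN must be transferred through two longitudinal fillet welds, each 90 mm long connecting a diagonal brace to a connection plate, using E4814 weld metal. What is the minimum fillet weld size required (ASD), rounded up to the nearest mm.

w = 7 mm

E48XX → F_EXX = 480 MPa.
Total weld length L = 180 mm.
Required throat t_e = P × Ω / (0.6 F_EXX × L) = 121 × 2.0 / (0.6 × 480 × 180 × 10⁻³) = 4.668 mm.
Required leg w = t_e / 0.707 = 6.603 mm → use 7 mm.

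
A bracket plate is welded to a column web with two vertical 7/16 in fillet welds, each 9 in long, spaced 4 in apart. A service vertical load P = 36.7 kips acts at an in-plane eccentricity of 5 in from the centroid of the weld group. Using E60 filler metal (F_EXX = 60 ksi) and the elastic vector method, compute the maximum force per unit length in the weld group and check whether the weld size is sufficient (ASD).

Total weld length L_w = 18 in. Treat welds as unit-width lines.
Polar moment about centroid: J = 2[d³/12 + d(b/2)²] = 2[9³/12 + 9×2²] = 193.5 in³.
Direct shear f_v = P/L_w = 36.7 / 18 = 2.039 kip/in (vertical).
Torsion M = P·e = 36.7 × 5 = 183.5 kip·in.
Critical point at (x, y) = (2, 4.5) from centroid. f_tx = M·y/J = 4.267 kip/in; f_ty = M·x/J = 1.897 kip/in.
Resultant f_max = √[f_tx² + (f_v + f_ty)²] = √[4.267² + (2.039 + 1.897)²] = 5.805 kip/in.
Capacity per unit length: r_n/Ω = (1/2.0) × 0.6 × 60 × (0.707 × 0.4375) = 5.568 kip/in.
5.805 > 5.568 → NOT adequate.

f_max ≈ 5.81 kip/in; NOT adequate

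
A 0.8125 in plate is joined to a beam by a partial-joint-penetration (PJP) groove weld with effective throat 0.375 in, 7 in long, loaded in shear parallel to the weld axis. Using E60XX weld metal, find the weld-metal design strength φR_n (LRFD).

E60XX → F_EXX = 60 ksi.
Effective throat (given) t_e = 0.375 in.
A_we = 0.375 × 7 = 2.625 in².
F_nw = 0.6 F_EXX = 36 ksi.
φR_n = 0.75 × 36 × 2.625 = 70.88 kip.

φR_n ≈ 70.9 kip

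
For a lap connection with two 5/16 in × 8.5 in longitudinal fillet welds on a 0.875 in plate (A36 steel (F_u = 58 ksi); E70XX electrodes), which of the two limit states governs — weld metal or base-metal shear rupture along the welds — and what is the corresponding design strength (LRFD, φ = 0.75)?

φR_n ≈ 118 kip (weld metal governs)

E70XX → F_EXX = 70 ksi.
t_e = 0.707 × 0.3125 = 0.2209 in; L = 17 in.
Weld metal: φR_n = 0.75 × 0.6 × 70 × 0.2209 × 17 = 118.3 kip.
Base metal (shear rupture): φR_n = 0.75 × 0.6 × 58 × 0.875 × 17 = 388.2 kip.
Governing: weld metal.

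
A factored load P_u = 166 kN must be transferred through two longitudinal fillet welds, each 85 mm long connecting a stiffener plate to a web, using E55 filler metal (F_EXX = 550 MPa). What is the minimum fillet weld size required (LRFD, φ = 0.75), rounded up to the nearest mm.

Total weld length L = 170 mm.
Required throat t_e = P_u / (φ × 0.6 F_EXX × L) = 166 / (0.75 × 0.6 × 550 × 170 × 10⁻³) = 3.945 mm.
Required leg w = t_e / 0.707 = 5.58 mm → use 6 mm.

w = 6 mm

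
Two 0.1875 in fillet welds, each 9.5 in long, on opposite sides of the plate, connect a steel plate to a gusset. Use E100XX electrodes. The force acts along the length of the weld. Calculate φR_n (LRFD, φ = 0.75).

E100XX → F_EXX = 100 ksi.
Effective throat t_e = 0.707 × 0.1875 = 0.1326 in.
Total length L = 19 in; A_we = 0.1326 × 19 = 2.519 in².
F_nw = 0.6 F_EXX = 0.6 × 100 = 60 ksi.
φR_n = 0.75 × 60 × 2.519 = 113.3 kip.

φR_n ≈ 113 kip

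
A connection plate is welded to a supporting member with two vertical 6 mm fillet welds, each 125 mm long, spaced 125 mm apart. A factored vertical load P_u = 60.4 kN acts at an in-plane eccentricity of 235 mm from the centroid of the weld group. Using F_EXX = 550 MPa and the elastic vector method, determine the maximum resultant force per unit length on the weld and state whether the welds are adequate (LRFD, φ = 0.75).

f_max ≈ 1150 N/mm; NOT adequate

Total weld length L_w = 250 mm. Treat welds as unit-width lines.
Polar moment about centroid: J = 2[d³/12 + d(b/2)²] = 2[125³/12 + 125×62.5²] = 1302000 mm³.
Direct shear f_v = P/L_w = 60.4×10³ / 250 = 241.6 N/mm (vertical).
Torsion M = P·e = 60.4×10³ × 235 = 14194000 N·mm.
Critical point at (x, y) = (62.5, 62.5) from centroid. f_tx = M·y/J = 681.3 N/mm; f_ty = M·x/J = 681.3 N/mm.
Resultant f_max = √[f_tx² + (f_v + f_ty)²] = √[681.3² + (241.6 + 681.3)²] = 1147 N/mm.
Capacity per unit length: φr_n = 0.75 × 0.6 × 550 × (0.707 × 6) = 1050 N/mm.
1147 > 1050 → NOT adequate.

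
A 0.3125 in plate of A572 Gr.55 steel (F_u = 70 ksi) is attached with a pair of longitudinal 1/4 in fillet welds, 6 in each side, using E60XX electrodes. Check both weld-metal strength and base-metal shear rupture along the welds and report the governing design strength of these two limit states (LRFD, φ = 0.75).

E60XX → F_EXX = 60 ksi.
t_e = 0.707 × 0.25 = 0.1767 in; L = 12 in.
Weld metal: φR_n = 0.75 × 0.6 × 60 × 0.1767 × 12 = 57.27 kips.
Base metal (shear rupture): φR_n = 0.75 × 0.6 × 70 × 0.3125 × 12 = 118.1 kips.
Governing: weld metal.

φR_n ≈ 57.3 kips (weld metal governs)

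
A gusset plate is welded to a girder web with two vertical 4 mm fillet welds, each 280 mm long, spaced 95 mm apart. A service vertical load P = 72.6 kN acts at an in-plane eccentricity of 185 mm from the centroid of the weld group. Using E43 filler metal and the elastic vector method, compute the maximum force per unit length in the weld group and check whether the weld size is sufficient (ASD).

E43XX → F_EXX = 430 MPa.
Total weld length L_w = 560 mm. Treat welds as unit-width lines.
Polar moment about centroid: J = 2[d³/12 + d(b/2)²] = 2[280³/12 + 280×47.5²] = 4922000 mm³.
Direct shear f_v = P/L_w = 72.6×10³ / 560 = 129.6 N/mm (vertical).
Torsion M = P·e = 72.6×10³ × 185 = 13431000 N·mm.
Critical point at (x, y) = (47.5, 140) from centroid. f_tx = M·y/J = 382 N/mm; f_ty = M·x/J = 129.6 N/mm.
Resultant f_max = √[f_tx² + (f_v + f_ty)²] = √[382² + (129.6 + 129.6)²] = 461.7 N/mm.
Capacity per unit length: r_n/Ω = (1/2.0) × 0.6 × 430 × (0.707 × 4) = 364.8 N/mm.
461.7 > 364.8 → NOT adequate.

f_max ≈ 462 N/mm; NOT adequate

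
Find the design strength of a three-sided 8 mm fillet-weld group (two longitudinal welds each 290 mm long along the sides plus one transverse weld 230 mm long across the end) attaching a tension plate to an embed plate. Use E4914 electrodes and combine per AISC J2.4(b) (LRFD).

E49XX → F_EXX = 490 MPa.
t_e = 0.707 × 8 = 5.656 mm.
R_nwl = 0.6 × 490 × 5.656 × 580 × 10⁻³ = 964.5 kN (longitudinal, 2 welds).
R_nwt = 0.6 × 490 × 5.656 × 230 × 10⁻³ = 382.5 kN (transverse, base value).
(i) R_nwl + R_nwt = 1347 kN; (ii) 0.85 R_nwl + 1.5 R_nwt = 1393 kN.
R_n = max = 1393 kN [governs: (ii)]; φR_n = 1045 kN.

φR_n ≈ 1050 kN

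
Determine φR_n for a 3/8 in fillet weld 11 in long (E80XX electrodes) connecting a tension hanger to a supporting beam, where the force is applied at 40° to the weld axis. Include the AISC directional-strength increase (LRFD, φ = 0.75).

E80XX → F_EXX = 80 ksi.
t_e = 0.707 × 0.375 = 0.2651 in; A_we = 0.2651 × 11 = 2.916 in².
Directional factor: 1.0 + 0.5 sin^1.5(40°) = 1.258.
F_nw = 0.6 × 80 × 1.258 = 60.37 ksi.
φR_n = 0.75 × 60.37 × 2.916 = 132 kips.

φR_n ≈ 132 kips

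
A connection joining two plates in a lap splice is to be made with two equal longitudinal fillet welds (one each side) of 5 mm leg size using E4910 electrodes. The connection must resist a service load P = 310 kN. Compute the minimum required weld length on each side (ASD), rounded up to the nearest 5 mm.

E49XX → F_EXX = 490 MPa.
Throat t_e = 0.707 × 5 = 3.535 mm.
r_n/Ω = (0.6 × 490 × 3.535) / 2.0 = 519.6 N/mm = 0.5196 kN/mm.
L_req = P / (r_n/Ω) = 310 / 0.5196 = 596.6 mm total.
Per side: 596.6 / 2 = 298.3 mm.
Round up → use L = 300 mm on each side.

L = 300 mm on each side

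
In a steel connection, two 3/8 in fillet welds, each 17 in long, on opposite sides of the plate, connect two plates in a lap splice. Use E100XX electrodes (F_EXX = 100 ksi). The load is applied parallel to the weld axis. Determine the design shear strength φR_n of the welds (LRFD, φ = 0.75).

Effective throat t_e = 0.707 × 0.375 = 0.2651 in.
Total length L = 34 in; A_we = 0.2651 × 34 = 9.014 in².
F_nw = 0.6 F_EXX = 0.6 × 100 = 60 ksi.
φR_n = 0.75 × 60 × 9.014 = 405.6 kips.

φR_n ≈ 406 kips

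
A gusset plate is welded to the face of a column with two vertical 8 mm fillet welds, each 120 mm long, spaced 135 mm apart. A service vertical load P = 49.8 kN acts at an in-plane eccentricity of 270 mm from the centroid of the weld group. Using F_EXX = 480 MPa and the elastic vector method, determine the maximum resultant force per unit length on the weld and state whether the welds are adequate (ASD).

f_max ≈ 1040 N/mm; NOT adequate

Total weld length L_w = 240 mm. Treat welds as unit-width lines.
Polar moment about centroid: J = 2[d³/12 + d(b/2)²] = 2[120³/12 + 120×67.5²] = 1382000 mm³.
Direct shear f_v = P/L_w = 49.8×10³ / 240 = 207.5 N/mm (vertical).
Torsion M = P·e = 49.8×10³ × 270 = 13446000 N·mm.
Critical point at (x, y) = (67.5, 60) from centroid. f_tx = M·y/J = 584 N/mm; f_ty = M·x/J = 657 N/mm.
Resultant f_max = √[f_tx² + (f_v + f_ty)²] = √[584² + (207.5 + 657)²] = 1043 N/mm.
Capacity per unit length: r_n/Ω = (1/2.0) × 0.6 × 480 × (0.707 × 8) = 814.5 N/mm.
1043 > 814.5 → NOT adequate.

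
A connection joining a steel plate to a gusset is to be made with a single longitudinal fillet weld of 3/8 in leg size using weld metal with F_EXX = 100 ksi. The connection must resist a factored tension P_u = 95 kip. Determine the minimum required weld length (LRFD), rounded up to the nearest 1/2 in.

Throat t_e = 0.707 × 0.375 = 0.2651 in.
φr_n = 0.75 × 0.6 × 100 × 0.2651 = 11.93 kip/in.
L_req = P_u / φr_n = 95 / 11.93 = 7.963 in total.
Round up → use L = 8 in.

L = 8 in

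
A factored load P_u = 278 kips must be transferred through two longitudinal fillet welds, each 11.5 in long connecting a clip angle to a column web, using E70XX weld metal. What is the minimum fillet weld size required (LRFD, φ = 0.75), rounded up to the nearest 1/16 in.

E70XX → F_EXX = 70 ksi.
Total weld length L = 23 in.
Required throat t_e = P_u / (φ × 0.6 F_EXX × L) = 278 / (0.75 × 0.6 × 70 × 23) = 0.3837 in.
Required leg w = t_e / 0.707 = 0.5427 in → use 9/16 in.

w = 9/16 in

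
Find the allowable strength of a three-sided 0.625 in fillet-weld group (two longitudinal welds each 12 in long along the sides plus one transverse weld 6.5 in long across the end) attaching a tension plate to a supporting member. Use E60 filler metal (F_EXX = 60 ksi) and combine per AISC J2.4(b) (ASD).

R_n/Ω ≈ 243 kip

t_e = 0.707 × 0.625 = 0.4419 in.
R_nwl = 0.6 × 60 × 0.4419 × 24 = 381.8 kip (longitudinal, 2 welds).
R_nwt = 0.6 × 60 × 0.4419 × 6.5 = 103.4 kip (transverse, base value).
(i) R_nwl + R_nwt = 485.2 kip; (ii) 0.85 R_nwl + 1.5 R_nwt = 479.6 kip.
R_n = max = 485.2 kip [governs: (i)]; R_n/Ω = 242.6 kip.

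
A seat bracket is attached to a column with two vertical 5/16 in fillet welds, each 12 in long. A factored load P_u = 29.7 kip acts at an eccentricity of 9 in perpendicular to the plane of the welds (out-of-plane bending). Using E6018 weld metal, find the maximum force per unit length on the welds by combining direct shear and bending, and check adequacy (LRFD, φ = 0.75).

f_max ≈ 5.7 kip/in; adequate

E60XX → F_EXX = 60 ksi.
L_w = 2 × 12 = 24 in; section modulus (unit throat) S = 2 × L²/6 = 48 in².
Direct shear f_v = P/L_w = 29.7/24 = 1.238 kip/in.
Moment M = P × e = 29.7 × 9 = 267.3 kip·in; bending f_b = M/S = 5.569 kip/in.
f_max = √(f_v² + f_b²) = √(1.238² + 5.569²) = 5.705 kip/in.
φr_n = 0.75 × 0.6 × 60 × (0.707 × 0.3125) = 5.965 kip/in → adequate.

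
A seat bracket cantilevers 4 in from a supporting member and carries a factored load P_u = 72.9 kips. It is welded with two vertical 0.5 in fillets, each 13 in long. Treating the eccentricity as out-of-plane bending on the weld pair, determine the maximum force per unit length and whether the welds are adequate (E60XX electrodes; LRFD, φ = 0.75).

E60XX → F_EXX = 60 ksi.
L_w = 2 × 13 = 26 in; section modulus (unit throat) S = 2 × L²/6 = 56.33 in².
Direct shear f_v = P/L_w = 72.9/26 = 2.804 kip/in.
Moment M = P × e = 72.9 × 4 = 291.6 kip·in; bending f_b = M/S = 5.176 kip/in.
f_max = √(f_v² + f_b²) = √(2.804² + 5.176²) = 5.887 kip/in.
φr_n = 0.75 × 0.6 × 60 × (0.707 × 0.5) = 9.544 kip/in → adequate.

f_max ≈ 5.89 kip/in; adequate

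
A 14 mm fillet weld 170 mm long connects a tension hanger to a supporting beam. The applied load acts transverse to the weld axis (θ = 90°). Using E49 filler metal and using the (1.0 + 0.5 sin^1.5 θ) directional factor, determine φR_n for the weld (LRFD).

φR_n ≈ 557 kN

E49XX → F_EXX = 490 MPa.
t_e = 0.707 × 14 = 9.898 mm; A_we = 9.898 × 170 = 1683 mm².
Directional factor: 1.0 + 0.5 sin^1.5(90°) = 1.5.
F_nw = 0.6 × 490 × 1.5 = 441 MPa.
φR_n = 0.75 × 441 × 1683 × 10⁻³ = 556.5 kN.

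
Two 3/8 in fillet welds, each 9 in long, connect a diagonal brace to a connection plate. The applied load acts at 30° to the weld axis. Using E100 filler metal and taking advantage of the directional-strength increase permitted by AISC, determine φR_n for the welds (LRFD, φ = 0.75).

E100XX → F_EXX = 100 ksi.
t_e = 0.707 × 0.375 = 0.2651 in; A_we = 0.2651 × 18 = 4.772 in².
Directional factor: 1.0 + 0.5 sin^1.5(30°) = 1.177.
F_nw = 0.6 × 100 × 1.177 = 70.61 ksi.
φR_n = 0.75 × 70.61 × 4.772 = 252.7 kips.

φR_n ≈ 253 kips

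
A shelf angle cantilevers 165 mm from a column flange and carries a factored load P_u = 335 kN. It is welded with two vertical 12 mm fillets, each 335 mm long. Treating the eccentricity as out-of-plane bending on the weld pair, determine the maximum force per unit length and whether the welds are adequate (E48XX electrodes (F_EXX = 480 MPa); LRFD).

f_max ≈ 1560 N/mm; adequate

L_w = 2 × 335 = 670 mm; section modulus (unit throat) S = 2 × L²/6 = 37410 mm².
Direct shear f_v = P/L_w = 335×10³/670 = 500 N/mm.
Moment M = P × e = 335×10³ × 165 = 55275000 N·mm; bending f_b = M/S = 1478 N/mm.
f_max = √(f_v² + f_b²) = √(500² + 1478²) = 1560 N/mm.
φr_n = 0.75 × 0.6 × 480 × (0.707 × 12) = 1833 N/mm → adequate.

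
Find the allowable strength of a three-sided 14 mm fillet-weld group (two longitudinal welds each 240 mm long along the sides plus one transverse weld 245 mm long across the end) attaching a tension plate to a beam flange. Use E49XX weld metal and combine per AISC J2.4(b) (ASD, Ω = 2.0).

R_n/Ω ≈ 1130 kN

E49XX → F_EXX = 490 MPa.
t_e = 0.707 × 14 = 9.898 mm.
R_nwl = 0.6 × 490 × 9.898 × 480 × 10⁻³ = 1397 kN (longitudinal, 2 welds).
R_nwt = 0.6 × 490 × 9.898 × 245 × 10⁻³ = 713 kN (transverse, base value).
(i) R_nwl + R_nwt = 2110 kN; (ii) 0.85 R_nwl + 1.5 R_nwt = 2257 kN.
R_n = max = 2257 kN [governs: (ii)]; R_n/Ω = 1128 kN.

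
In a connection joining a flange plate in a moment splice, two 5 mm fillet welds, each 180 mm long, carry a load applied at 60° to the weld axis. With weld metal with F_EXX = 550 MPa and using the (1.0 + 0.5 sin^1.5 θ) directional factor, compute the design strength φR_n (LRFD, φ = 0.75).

t_e = 0.707 × 5 = 3.535 mm; A_we = 3.535 × 360 = 1273 mm².
Directional factor: 1.0 + 0.5 sin^1.5(60°) = 1.403.
F_nw = 0.6 × 550 × 1.403 = 463 MPa.
φR_n = 0.75 × 463 × 1273 × 10⁻³ = 441.9 kN.

φR_n ≈ 442 kN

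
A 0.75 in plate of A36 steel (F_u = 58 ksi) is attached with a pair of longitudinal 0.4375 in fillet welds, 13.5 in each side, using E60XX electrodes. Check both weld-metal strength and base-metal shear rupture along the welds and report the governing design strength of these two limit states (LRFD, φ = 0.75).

φR_n ≈ 225 kips (weld metal governs)

E60XX → F_EXX = 60 ksi.
t_e = 0.707 × 0.4375 = 0.3093 in; L = 27 in.
Weld metal: φR_n = 0.75 × 0.6 × 60 × 0.3093 × 27 = 225.5 kips.
Base metal (shear rupture): φR_n = 0.75 × 0.6 × 58 × 0.75 × 27 = 528.5 kips.
Governing: weld metal.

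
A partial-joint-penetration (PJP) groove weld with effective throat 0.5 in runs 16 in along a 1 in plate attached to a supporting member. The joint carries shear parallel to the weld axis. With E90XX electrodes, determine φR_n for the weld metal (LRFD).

φR_n ≈ 324 kips

E90XX → F_EXX = 90 ksi.
Effective throat (given) t_e = 0.5 in.
A_we = 0.5 × 16 = 8 in².
F_nw = 0.6 F_EXX = 54 ksi.
φR_n = 0.75 × 54 × 8 = 324 kips.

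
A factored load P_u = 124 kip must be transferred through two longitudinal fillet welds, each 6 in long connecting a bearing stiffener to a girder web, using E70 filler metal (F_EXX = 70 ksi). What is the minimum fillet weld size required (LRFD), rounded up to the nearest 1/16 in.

Total weld length L = 12 in.
Required throat t_e = P_u / (φ × 0.6 F_EXX × L) = 124 / (0.75 × 0.6 × 70 × 12) = 0.328 in.
Required leg w = t_e / 0.707 = 0.464 in → use 1/2 in.

w = 1/2 in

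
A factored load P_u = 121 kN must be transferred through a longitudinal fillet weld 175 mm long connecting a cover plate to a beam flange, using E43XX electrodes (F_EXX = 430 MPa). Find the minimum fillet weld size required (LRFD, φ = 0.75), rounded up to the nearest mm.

Total weld length L = 175 mm.
Required throat t_e = P_u / (φ × 0.6 F_EXX × L) = 121 / (0.75 × 0.6 × 430 × 175 × 10⁻³) = 3.573 mm.
Required leg w = t_e / 0.707 = 5.054 mm → use 6 mm.

w = 6 mm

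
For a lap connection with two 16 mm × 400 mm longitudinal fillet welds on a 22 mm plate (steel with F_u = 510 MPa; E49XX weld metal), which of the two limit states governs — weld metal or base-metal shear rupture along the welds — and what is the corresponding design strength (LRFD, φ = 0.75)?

φR_n ≈ 2000 kN (weld metal governs)

E49XX → F_EXX = 490 MPa.
t_e = 0.707 × 16 = 11.31 mm; L = 800 mm.
Weld metal: φR_n = 0.75 × 0.6 × 490 × 11.31 × 800 × 10⁻³ = 1995 kN.
Base metal (shear rupture): φR_n = 0.75 × 0.6 × 510 × 22 × 800 × 10⁻³ = 4039 kN.
Governing: weld metal.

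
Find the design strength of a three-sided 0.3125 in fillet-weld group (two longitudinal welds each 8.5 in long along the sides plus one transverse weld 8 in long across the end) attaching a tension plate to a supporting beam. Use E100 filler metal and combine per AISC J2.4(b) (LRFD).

φR_n ≈ 263 kips

E100XX → F_EXX = 100 ksi.
t_e = 0.707 × 0.3125 = 0.2209 in.
R_nwl = 0.6 × 100 × 0.2209 × 17 = 225.4 kips (longitudinal, 2 welds).
R_nwt = 0.6 × 100 × 0.2209 × 8 = 106 kips (transverse, base value).
(i) R_nwl + R_nwt = 331.4 kips; (ii) 0.85 R_nwl + 1.5 R_nwt = 350.6 kips.
R_n = max = 350.6 kips [governs: (ii)]; φR_n = 263 kips.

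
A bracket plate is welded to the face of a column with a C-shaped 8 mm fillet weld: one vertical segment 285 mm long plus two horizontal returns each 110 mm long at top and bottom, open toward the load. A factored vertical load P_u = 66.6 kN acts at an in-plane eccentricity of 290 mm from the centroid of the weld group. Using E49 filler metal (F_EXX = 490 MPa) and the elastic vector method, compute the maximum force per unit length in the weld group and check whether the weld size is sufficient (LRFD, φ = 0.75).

Total weld length L_w = 505 mm. Treat welds as unit-width lines.
Centroid: x̄ = 2×110×55 / 505 = 23.96 mm from the vertical weld.
Polar moment about centroid: J = I_x + I_y = [285³/12 + 2×110×142.5²] + [285×23.96² + 2(110³/12 + 110×31.04²)] = 6994000 mm³.
Direct shear f_v = P/L_w = 66.6×10³ / 505 = 131.9 N/mm (vertical).
Torsion M = P·e = 66.6×10³ × 290 = 19314000 N·mm.
Critical point at (x, y) = (86.04, 142.5) from centroid. f_tx = M·y/J = 393.5 N/mm; f_ty = M·x/J = 237.6 N/mm.
Resultant f_max = √[f_tx² + (f_v + f_ty)²] = √[393.5² + (131.9 + 237.6)²] = 539.8 N/mm.
Capacity per unit length: φr_n = 0.75 × 0.6 × 490 × (0.707 × 8) = 1247 N/mm.
539.8 ≤ 1247 → adequate.

f_max ≈ 540 N/mm; adequate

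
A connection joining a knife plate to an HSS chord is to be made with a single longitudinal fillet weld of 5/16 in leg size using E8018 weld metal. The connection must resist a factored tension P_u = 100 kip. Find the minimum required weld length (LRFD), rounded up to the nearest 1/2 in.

L = 13 in

E80XX → F_EXX = 80 ksi.
Throat t_e = 0.707 × 0.3125 = 0.2209 in.
φr_n = 0.75 × 0.6 × 80 × 0.2209 = 7.954 kip/in.
L_req = P_u / φr_n = 100 / 7.954 = 12.57 in total.
Round up → use L = 13 in.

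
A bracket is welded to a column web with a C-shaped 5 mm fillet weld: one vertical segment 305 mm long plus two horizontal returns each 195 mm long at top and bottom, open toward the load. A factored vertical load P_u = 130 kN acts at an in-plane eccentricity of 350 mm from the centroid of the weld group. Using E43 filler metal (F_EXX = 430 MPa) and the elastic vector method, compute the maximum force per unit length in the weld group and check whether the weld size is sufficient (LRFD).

f_max ≈ 798 N/mm; NOT adequate

Total weld length L_w = 695 mm. Treat welds as unit-width lines.
Centroid: x̄ = 2×195×97.5 / 695 = 54.71 mm from the vertical weld.
Polar moment about centroid: J = I_x + I_y = [305³/12 + 2×195×152.5²] + [305×54.71² + 2(195³/12 + 195×42.79²)] = 14300000 mm³.
Direct shear f_v = P/L_w = 130×10³ / 695 = 187.1 N/mm (vertical).
Torsion M = P·e = 130×10³ × 350 = 45500000 N·mm.
Critical point at (x, y) = (140.3, 152.5) from centroid. f_tx = M·y/J = 485.3 N/mm; f_ty = M·x/J = 446.5 N/mm.
Resultant f_max = √[f_tx² + (f_v + f_ty)²] = √[485.3² + (187.1 + 446.5)²] = 798 N/mm.
Capacity per unit length: φr_n = 0.75 × 0.6 × 430 × (0.707 × 5) = 684 N/mm.
798 > 684 → NOT adequate.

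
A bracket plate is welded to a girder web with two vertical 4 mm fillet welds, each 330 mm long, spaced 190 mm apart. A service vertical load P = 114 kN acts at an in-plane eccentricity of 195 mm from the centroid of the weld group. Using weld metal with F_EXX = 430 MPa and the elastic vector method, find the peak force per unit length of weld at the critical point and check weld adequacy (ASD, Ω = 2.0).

Total weld length L_w = 660 mm. Treat welds as unit-width lines.
Polar moment about centroid: J = 2[d³/12 + d(b/2)²] = 2[330³/12 + 330×95²] = 11950000 mm³.
Direct shear f_v = P/L_w = 114×10³ / 660 = 172.7 N/mm (vertical).
Torsion M = P·e = 114×10³ × 195 = 22230000 N·mm.
Critical point at (x, y) = (95, 165) from centroid. f_tx = M·y/J = 307 N/mm; f_ty = M·x/J = 176.8 N/mm.
Resultant f_max = √[f_tx² + (f_v + f_ty)²] = √[307² + (172.7 + 176.8)²] = 465.2 N/mm.
Capacity per unit length: r_n/Ω = (1/2.0) × 0.6 × 430 × (0.707 × 4) = 364.8 N/mm.
465.2 > 364.8 → NOT adequate.

f_max ≈ 465 N/mm; NOT adequate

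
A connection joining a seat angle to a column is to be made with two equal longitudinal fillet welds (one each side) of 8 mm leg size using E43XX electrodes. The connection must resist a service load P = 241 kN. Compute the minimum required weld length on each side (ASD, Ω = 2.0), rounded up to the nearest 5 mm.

L = 170 mm on each side

E43XX → F_EXX = 430 MPa.
Throat t_e = 0.707 × 8 = 5.656 mm.
r_n/Ω = (0.6 × 430 × 5.656) / 2.0 = 729.6 N/mm = 0.7296 kN/mm.
L_req = P / (r_n/Ω) = 241 / 0.7296 = 330.3 mm total.
Per side: 330.3 / 2 = 165.2 mm.
Round up → use L = 170 mm on each side.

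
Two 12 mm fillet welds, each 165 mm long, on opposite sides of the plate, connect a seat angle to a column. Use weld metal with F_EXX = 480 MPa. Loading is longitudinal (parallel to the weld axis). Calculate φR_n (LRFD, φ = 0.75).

Effective throat t_e = 0.707 × 12 = 8.484 mm.
Total length L = 330 mm; A_we = 8.484 × 330 = 2800 mm².
F_nw = 0.6 F_EXX = 0.6 × 480 = 288 MPa.
φR_n = 0.75 × 288 × 2800 × 10⁻³ = 604.7 kN.

φR_n ≈ 605 kN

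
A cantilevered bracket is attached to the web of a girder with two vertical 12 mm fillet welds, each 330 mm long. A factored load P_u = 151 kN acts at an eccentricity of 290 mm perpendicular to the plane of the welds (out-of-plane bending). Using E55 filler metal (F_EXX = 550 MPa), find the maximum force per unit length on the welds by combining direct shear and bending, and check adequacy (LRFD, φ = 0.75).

f_max ≈ 1230 N/mm; adequate

L_w = 2 × 330 = 660 mm; section modulus (unit throat) S = 2 × L²/6 = 36300 mm².
Direct shear f_v = P/L_w = 151×10³/660 = 228.8 N/mm.
Moment M = P × e = 151×10³ × 290 = 43790000 N·mm; bending f_b = M/S = 1206 N/mm.
f_max = √(f_v² + f_b²) = √(228.8² + 1206²) = 1228 N/mm.
φr_n = 0.75 × 0.6 × 550 × (0.707 × 12) = 2100 N/mm → adequate.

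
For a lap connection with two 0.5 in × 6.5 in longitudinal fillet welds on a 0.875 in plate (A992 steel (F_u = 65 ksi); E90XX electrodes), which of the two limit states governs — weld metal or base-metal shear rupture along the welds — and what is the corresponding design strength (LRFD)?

E90XX → F_EXX = 90 ksi.
t_e = 0.707 × 0.5 = 0.3535 in; L = 13 in.
Weld metal: φR_n = 0.75 × 0.6 × 90 × 0.3535 × 13 = 186.1 kips.
Base metal (shear rupture): φR_n = 0.75 × 0.6 × 65 × 0.875 × 13 = 332.7 kips.
Governing: weld metal.

φR_n ≈ 186 kips (weld metal governs)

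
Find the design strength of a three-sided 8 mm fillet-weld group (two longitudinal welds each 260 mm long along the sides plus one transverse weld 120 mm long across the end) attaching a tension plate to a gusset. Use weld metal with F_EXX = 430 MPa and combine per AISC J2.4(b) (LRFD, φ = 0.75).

φR_n ≈ 700 kN

t_e = 0.707 × 8 = 5.656 mm.
R_nwl = 0.6 × 430 × 5.656 × 520 × 10⁻³ = 758.8 kN (longitudinal, 2 welds).
R_nwt = 0.6 × 430 × 5.656 × 120 × 10⁻³ = 175.1 kN (transverse, base value).
(i) R_nwl + R_nwt = 933.9 kN; (ii) 0.85 R_nwl + 1.5 R_nwt = 907.7 kN.
R_n = max = 933.9 kN [governs: (i)]; φR_n = 700.4 kN.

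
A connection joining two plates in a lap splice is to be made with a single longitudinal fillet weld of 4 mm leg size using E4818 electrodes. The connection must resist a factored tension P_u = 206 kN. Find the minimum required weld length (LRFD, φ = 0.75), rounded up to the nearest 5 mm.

L = 340 mm

E48XX → F_EXX = 480 MPa.
Throat t_e = 0.707 × 4 = 2.828 mm.
φr_n = 0.75 × 0.6 × 480 × 2.828 × 10⁻³ = 0.6108 kN/mm.
L_req = P_u / φr_n = 206 / 0.6108 = 337.2 mm total.
Round up → use L = 340 mm.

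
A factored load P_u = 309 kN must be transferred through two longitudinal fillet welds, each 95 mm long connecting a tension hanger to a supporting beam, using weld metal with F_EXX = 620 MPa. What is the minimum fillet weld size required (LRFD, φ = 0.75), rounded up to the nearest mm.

w = 9 mm

Total weld length L = 190 mm.
Required throat t_e = P_u / (φ × 0.6 F_EXX × L) = 309 / (0.75 × 0.6 × 620 × 190 × 10⁻³) = 5.829 mm.
Required leg w = t_e / 0.707 = 8.245 mm → use 9 mm.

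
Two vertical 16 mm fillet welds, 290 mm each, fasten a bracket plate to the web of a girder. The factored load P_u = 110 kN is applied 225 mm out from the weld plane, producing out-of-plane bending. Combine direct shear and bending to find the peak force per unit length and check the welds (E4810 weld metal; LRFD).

E48XX → F_EXX = 480 MPa.
L_w = 2 × 290 = 580 mm; section modulus (unit throat) S = 2 × L²/6 = 28030 mm².
Direct shear f_v = P/L_w = 110×10³/580 = 189.7 N/mm.
Moment M = P × e = 110×10³ × 225 = 24750000 N·mm; bending f_b = M/S = 882.9 N/mm.
f_max = √(f_v² + f_b²) = √(189.7² + 882.9²) = 903 N/mm.
φr_n = 0.75 × 0.6 × 480 × (0.707 × 16) = 2443 N/mm → adequate.

f_max ≈ 903 N/mm; adequate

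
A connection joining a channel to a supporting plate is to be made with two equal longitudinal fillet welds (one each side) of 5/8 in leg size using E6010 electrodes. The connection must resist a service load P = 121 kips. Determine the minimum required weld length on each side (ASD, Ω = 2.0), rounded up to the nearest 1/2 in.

E60XX → F_EXX = 60 ksi.
Throat t_e = 0.707 × 0.625 = 0.4419 in.
r_n/Ω = (0.6 × 60 × 0.4419) / 2.0 = 7.954 kip/in.
L_req = P / (r_n/Ω) = 121 / 7.954 = 15.21 in total.
Per side: 15.21 / 2 = 7.606 in.
Round up → use L = 8 in on each side.

L = 8 in on each side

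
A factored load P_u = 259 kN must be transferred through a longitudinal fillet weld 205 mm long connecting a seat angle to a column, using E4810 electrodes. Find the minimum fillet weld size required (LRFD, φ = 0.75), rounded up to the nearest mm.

w = 9 mm

E48XX → F_EXX = 480 MPa.
Total weld length L = 205 mm.
Required throat t_e = P_u / (φ × 0.6 F_EXX × L) = 259 / (0.75 × 0.6 × 480 × 205 × 10⁻³) = 5.849 mm.
Required leg w = t_e / 0.707 = 8.273 mm → use 9 mm.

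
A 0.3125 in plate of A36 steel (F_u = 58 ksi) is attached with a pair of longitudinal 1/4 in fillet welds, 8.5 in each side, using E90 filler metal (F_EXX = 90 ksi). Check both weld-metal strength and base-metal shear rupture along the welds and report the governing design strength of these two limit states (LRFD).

t_e = 0.707 × 0.25 = 0.1767 in; L = 17 in.
Weld metal: φR_n = 0.75 × 0.6 × 90 × 0.1767 × 17 = 121.7 kip.
Base metal (shear rupture): φR_n = 0.75 × 0.6 × 58 × 0.3125 × 17 = 138.7 kip.
Governing: weld metal.

φR_n ≈ 122 kip (weld metal governs)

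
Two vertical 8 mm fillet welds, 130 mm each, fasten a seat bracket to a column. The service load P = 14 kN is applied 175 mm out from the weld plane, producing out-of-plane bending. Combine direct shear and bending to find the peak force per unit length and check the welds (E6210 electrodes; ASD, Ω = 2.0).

E62XX → F_EXX = 620 MPa.
L_w = 2 × 130 = 260 mm; section modulus (unit throat) S = 2 × L²/6 = 5633 mm².
Direct shear f_v = P/L_w = 14×10³/260 = 53.85 N/mm.
Moment M = P × e = 14×10³ × 175 = 2450000 N·mm; bending f_b = M/S = 434.9 N/mm.
f_max = √(f_v² + f_b²) = √(53.85² + 434.9²) = 438.2 N/mm.
r_n/Ω = (1/2.0) × 0.6 × 620 × (0.707 × 8) = 1052 N/mm → adequate.

f_max ≈ 438 N/mm; adequate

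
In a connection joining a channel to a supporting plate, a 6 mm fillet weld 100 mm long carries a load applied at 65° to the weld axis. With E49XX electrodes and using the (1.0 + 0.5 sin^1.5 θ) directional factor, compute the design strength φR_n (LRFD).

E49XX → F_EXX = 490 MPa.
t_e = 0.707 × 6 = 4.242 mm; A_we = 4.242 × 100 = 424.2 mm².
Directional factor: 1.0 + 0.5 sin^1.5(65°) = 1.431.
F_nw = 0.6 × 490 × 1.431 = 420.8 MPa.
φR_n = 0.75 × 420.8 × 424.2 × 10⁻³ = 133.9 kN.

φR_n ≈ 134 kN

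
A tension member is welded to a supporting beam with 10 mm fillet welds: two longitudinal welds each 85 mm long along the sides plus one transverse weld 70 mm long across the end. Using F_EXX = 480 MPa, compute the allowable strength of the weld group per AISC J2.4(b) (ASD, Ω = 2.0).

R_n/Ω ≈ 254 kN

t_e = 0.707 × 10 = 7.07 mm.
R_nwl = 0.6 × 480 × 7.07 × 170 × 10⁻³ = 346.1 kN (longitudinal, 2 welds).
R_nwt = 0.6 × 480 × 7.07 × 70 × 10⁻³ = 142.5 kN (transverse, base value).
(i) R_nwl + R_nwt = 488.7 kN; (ii) 0.85 R_nwl + 1.5 R_nwt = 508 kN.
R_n = max = 508 kN [governs: (ii)]; R_n/Ω = 254 kN.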